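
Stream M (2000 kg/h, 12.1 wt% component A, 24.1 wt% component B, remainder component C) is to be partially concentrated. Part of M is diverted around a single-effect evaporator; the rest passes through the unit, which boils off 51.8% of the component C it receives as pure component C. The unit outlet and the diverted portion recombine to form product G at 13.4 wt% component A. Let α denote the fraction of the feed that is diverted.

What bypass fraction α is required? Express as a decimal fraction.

All 2000×0.121 = 242 kg/h of component A reaches G, so G = 242/0.134 = 1806 kg/h and vapour = 194.03 kg/h.
The evaporator receives (1−α)·2000 of feed at 0.638 component C and removes 0.518 of that component C:
0.518×0.638×(1−α)×2000 = 194.03
(1−α) = 194.03/660.97 = 0.2936;  α = 0.7064.

0.706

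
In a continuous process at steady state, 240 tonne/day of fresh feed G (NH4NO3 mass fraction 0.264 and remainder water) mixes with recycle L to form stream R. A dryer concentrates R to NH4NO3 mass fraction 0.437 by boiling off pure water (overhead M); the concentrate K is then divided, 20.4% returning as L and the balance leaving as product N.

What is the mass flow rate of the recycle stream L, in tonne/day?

Overall NH4NO3 balance (none leaves overhead): NH4NO3 in fresh feed = NH4NO3 in product, i.e. 240×0.264 = (1−0.204)·K·0.437.
K = 63.36/(0.437×0.796) = 182.15 tonne/day.
Recycle L = 0.204×182.15 = 37.158 tonne/day.

37.16 tonne/day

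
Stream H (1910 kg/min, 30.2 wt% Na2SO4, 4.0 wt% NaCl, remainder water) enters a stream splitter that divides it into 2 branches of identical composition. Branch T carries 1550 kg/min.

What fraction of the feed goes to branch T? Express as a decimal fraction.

Fraction to T = 1550/1910 = 0.8115.

0.812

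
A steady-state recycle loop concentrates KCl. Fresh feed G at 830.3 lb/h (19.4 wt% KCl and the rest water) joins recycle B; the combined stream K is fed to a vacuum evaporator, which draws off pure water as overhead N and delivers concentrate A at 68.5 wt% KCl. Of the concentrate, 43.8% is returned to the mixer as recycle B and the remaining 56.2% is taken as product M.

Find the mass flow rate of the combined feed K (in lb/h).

1014 lb/h

Overall KCl balance (none leaves overhead): KCl in fresh feed = KCl in product, i.e. 830.3×0.194 = (1−0.438)·A·0.685.
A = 161.08/(0.685×0.562) = 418.42 lb/h.
Recycle B = 0.438×418.42 = 183.27 lb/h.
Combined feed K = 830.3 + 183.27 = 1013.6 lb/h.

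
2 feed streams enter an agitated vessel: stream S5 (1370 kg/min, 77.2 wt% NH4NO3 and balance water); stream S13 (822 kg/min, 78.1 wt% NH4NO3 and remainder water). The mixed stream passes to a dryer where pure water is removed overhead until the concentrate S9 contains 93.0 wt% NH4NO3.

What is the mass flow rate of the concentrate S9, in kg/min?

NH4NO3 entering = 1370×0.772 + 822×0.781 = 1699.6 kg/min.
All NH4NO3 reports to S9, so S9 = 1699.6/0.930 = 1827.6 kg/min.

1828 kg/min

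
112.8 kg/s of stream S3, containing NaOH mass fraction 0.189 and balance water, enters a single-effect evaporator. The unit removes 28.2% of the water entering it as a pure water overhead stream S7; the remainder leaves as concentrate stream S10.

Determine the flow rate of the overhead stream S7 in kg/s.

25.8 kg/s

water entering = 112.8×0.811 = 91.481 kg/s; overhead removed = 0.282×91.481 = 25.798 kg/s.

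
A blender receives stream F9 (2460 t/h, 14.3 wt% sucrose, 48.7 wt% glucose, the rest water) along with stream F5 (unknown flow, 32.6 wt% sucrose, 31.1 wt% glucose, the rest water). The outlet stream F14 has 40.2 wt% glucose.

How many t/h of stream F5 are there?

2298 t/h

Let F5 be the unknown flow. Total out = 2460 + F5.
glucose balance: 1198 + 0.311·F5 = 0.402·(2460 + F5)
(0.311 − 0.402)·F5 = 0.402×2460 − 1198 = -209.1
F5 = -209.1 / -0.091 = 2297.8 t/h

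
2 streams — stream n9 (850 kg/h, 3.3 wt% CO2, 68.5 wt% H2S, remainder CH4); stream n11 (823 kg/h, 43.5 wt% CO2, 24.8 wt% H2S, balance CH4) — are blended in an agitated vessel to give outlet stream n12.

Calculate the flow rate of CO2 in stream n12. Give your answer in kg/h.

386.1 kg/h

CO2 out = CO2 in = 850×0.033 + 823×0.435 = 386.06 kg/h.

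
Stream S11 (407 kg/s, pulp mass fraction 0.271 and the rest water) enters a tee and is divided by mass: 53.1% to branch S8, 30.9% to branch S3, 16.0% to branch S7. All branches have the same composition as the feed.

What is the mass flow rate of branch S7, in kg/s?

Branch S7 flow = 0.160×407 = 65.12 kg/s.

65.12 kg/s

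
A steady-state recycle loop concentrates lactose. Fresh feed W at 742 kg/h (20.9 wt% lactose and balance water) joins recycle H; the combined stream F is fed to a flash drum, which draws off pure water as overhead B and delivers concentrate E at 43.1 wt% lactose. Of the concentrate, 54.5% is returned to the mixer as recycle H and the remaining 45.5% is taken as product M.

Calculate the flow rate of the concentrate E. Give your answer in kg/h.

790.8 kg/h

Overall lactose balance (none leaves overhead): lactose in fresh feed = lactose in product, i.e. 742×0.209 = (1−0.545)·E·0.431.
E = 155.08/(0.431×0.455) = 790.79 kg/h.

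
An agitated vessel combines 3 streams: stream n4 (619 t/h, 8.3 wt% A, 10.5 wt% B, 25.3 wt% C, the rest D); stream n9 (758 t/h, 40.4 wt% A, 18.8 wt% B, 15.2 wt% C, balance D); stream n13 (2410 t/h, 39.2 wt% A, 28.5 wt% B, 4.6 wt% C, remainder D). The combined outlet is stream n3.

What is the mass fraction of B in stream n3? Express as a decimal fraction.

Total flow out = 619 + 758 + 2410 = 3787 t/h.
B in = 619×0.105 + 758×0.188 + 2410×0.285 = 894.35 t/h.
B mass fraction in n3 = 894.35/3787 = 0.236.

0.236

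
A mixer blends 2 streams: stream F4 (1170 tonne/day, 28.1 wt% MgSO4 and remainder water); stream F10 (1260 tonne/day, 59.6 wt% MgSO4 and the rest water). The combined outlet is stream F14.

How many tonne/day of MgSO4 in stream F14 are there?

1080 tonne/day

MgSO4 out = MgSO4 in = 1170×0.281 + 1260×0.596 = 1079.7 tonne/day.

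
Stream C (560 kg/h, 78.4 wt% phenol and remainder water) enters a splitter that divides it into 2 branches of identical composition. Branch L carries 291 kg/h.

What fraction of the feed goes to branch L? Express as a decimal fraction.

0.520

Fraction to L = 291/560 = 0.5196.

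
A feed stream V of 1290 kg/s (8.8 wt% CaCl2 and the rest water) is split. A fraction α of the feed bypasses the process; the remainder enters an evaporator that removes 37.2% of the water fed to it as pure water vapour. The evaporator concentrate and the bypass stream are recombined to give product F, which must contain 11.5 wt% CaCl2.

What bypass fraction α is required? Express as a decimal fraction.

0.308

All 1290×0.088 = 113.52 kg/s of CaCl2 reaches F, so F = 113.52/0.115 = 987.13 kg/s and vapour = 302.87 kg/s.
The evaporator receives (1−α)·1290 of feed at 0.912 water and removes 0.372 of that water:
0.372×0.912×(1−α)×1290 = 302.87
(1−α) = 302.87/437.65 = 0.6920;  α = 0.3080.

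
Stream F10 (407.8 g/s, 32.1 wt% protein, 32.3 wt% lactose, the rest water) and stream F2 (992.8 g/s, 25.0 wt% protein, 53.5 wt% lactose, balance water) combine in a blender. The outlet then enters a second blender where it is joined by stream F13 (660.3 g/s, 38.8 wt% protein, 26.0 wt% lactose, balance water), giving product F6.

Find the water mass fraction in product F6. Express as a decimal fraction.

Overall, product flow = 2060.9 g/s.
water in = 407.8×0.356 + 992.8×0.215 + 660.3×0.352 = 591.05 g/s.
water fraction in F6 = 0.287.

0.287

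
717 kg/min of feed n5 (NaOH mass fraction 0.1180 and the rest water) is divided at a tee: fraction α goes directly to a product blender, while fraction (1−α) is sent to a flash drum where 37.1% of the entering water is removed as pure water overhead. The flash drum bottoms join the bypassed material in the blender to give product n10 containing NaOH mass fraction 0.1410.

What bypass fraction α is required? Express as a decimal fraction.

0.501

All 717×0.118 = 84.606 kg/min of NaOH reaches n10, so n10 = 84.606/0.141 = 600.04 kg/min and vapour = 116.96 kg/min.
The evaporator receives (1−α)·717 of feed at 0.882 water and removes 0.371 of that water:
0.371×0.882×(1−α)×717 = 116.96
(1−α) = 116.96/234.62 = 0.4985;  α = 0.5015.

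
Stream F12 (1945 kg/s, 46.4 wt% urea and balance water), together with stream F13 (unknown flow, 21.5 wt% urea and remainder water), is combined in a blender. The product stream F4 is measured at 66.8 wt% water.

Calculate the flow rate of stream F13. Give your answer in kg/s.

2194 kg/s

Let F13 be the unknown flow. Total out = 1945 + F13.
water balance: 1042.5 + 0.785·F13 = 0.668·(1945 + F13)
(0.785 − 0.668)·F13 = 0.668×1945 − 1042.5 = 256.74
F13 = 256.74 / 0.117 = 2194.4 kg/s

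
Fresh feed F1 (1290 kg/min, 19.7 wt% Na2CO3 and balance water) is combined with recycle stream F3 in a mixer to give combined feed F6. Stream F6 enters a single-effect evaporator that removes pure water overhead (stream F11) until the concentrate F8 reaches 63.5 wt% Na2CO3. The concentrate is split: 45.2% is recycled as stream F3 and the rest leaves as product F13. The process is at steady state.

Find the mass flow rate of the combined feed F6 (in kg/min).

1620 kg/min

Overall Na2CO3 balance (none leaves overhead): Na2CO3 in fresh feed = Na2CO3 in product, i.e. 1290×0.197 = (1−0.452)·F8·0.635.
F8 = 254.13/(0.635×0.548) = 730.3 kg/min.
Recycle F3 = 0.452×730.3 = 330.1 kg/min.
Combined feed F6 = 1290 + 330.1 = 1620.1 kg/min.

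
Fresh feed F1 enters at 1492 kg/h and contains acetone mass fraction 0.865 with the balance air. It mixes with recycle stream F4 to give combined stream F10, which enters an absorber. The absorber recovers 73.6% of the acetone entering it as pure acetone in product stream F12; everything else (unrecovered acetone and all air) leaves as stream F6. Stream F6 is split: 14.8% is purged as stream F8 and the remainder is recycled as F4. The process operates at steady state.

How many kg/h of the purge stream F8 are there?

266.5 kg/h

air enters only via F1 and leaves only via the purge: 1492×0.135 = 0.148×(air in F6), and the absorber passes all air, so air in F10 = air in F6 = 1360.9 kg/h.
acetone in F10: m_A = 1492×0.865 + (1−0.148)·(1−0.736)·m_A, so m_A = 1290.6/0.7751 = 1665.1 kg/h.
F6 = (1−0.736)×1665.1 + 1360.9 = 1800.5 kg/h.
Purge F8 = 0.148×1800.5 = 266.48 kg/h.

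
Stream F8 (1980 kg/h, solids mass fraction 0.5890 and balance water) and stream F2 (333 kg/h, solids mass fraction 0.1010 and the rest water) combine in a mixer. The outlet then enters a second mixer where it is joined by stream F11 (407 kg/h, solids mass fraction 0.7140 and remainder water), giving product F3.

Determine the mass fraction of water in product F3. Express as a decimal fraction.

Overall, product flow = 2720 kg/h.
water in = 1980×0.411 + 333×0.899 + 407×0.286 = 1229.5 kg/h.
water fraction in F3 = 0.4520.

0.4520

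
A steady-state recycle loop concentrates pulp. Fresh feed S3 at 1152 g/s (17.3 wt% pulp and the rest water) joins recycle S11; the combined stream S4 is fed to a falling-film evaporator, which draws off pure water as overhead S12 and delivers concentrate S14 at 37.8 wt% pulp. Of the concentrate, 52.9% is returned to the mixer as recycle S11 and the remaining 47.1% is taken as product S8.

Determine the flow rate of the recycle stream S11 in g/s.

Overall pulp balance (none leaves overhead): pulp in fresh feed = pulp in product, i.e. 1152×0.173 = (1−0.529)·S14·0.378.
S14 = 199.3/(0.378×0.471) = 1119.4 g/s.
Recycle S11 = 0.529×1119.4 = 592.16 g/s.

592.2 g/s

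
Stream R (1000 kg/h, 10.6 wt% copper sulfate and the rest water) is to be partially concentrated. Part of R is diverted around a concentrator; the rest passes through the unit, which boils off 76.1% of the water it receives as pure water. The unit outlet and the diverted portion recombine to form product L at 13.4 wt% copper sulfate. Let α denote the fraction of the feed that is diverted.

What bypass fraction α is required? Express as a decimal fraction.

0.693

All 1000×0.106 = 106 kg/h of copper sulfate reaches L, so L = 106/0.134 = 791.04 kg/h and vapour = 208.96 kg/h.
The evaporator receives (1−α)·1000 of feed at 0.894 water and removes 0.761 of that water:
0.761×0.894×(1−α)×1000 = 208.96
(1−α) = 208.96/680.33 = 0.3071;  α = 0.6929.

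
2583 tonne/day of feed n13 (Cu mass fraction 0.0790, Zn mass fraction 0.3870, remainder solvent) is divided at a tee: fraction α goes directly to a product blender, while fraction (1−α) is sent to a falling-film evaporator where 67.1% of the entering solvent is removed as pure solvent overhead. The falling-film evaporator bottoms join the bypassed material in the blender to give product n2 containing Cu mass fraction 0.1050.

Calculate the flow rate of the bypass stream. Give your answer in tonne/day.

798 tonne/day

All 2583×0.079 = 204.06 tonne/day of Cu reaches n2, so n2 = 204.06/0.105 = 1943.4 tonne/day and vapour = 639.6 tonne/day.
The evaporator receives (1−α)·2583 of feed at 0.534 solvent and removes 0.671 of that solvent:
0.671×0.534×(1−α)×2583 = 639.6
(1−α) = 639.6/925.53 = 0.6911;  α = 0.3089.
Bypass flow = 0.3089×2583 = 797.97 tonne/day.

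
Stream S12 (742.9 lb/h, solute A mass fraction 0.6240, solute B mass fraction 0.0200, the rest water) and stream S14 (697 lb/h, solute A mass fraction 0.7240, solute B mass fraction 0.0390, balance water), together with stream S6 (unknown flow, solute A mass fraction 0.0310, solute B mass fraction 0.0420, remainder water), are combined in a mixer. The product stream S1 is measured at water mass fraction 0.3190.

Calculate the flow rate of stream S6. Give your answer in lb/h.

Let S6 be the unknown flow. Total out = 1439.9 + S6.
water balance: 429.66 + 0.927·S6 = 0.319·(1439.9 + S6)
(0.927 − 0.319)·S6 = 0.319×1439.9 − 429.66 = 29.667
S6 = 29.667 / 0.608 = 48.794 lb/h

48.79 lb/h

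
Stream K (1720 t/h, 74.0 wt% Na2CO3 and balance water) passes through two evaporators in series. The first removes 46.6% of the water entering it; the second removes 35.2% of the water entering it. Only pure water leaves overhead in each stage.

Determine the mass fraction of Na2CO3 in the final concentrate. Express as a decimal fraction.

water in feed = 1720×0.260 = 447.2 t/h.
After stage 1: water left = (1−0.466)×447.2 = 238.8; stream total = 1511.6 t/h.
After stage 2: water left = (1−0.352)×238.8 = 154.75; final concentrate = 1427.5 t/h.
Na2CO3 fraction = 1272.8/1427.5 = 0.8916.

0.8916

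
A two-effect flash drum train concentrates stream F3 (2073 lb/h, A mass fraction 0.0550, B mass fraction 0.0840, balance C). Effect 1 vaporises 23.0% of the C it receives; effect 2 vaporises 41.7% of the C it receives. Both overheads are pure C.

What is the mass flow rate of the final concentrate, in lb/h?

C in feed = 2073×0.861 = 1784.9 lb/h.
After stage 1: C left = (1−0.230)×1784.9 = 1374.3; stream total = 1662.5 lb/h.
After stage 2: C left = (1−0.417)×1374.3 = 801.24; final concentrate = 1089.4 lb/h.

1089 lb/h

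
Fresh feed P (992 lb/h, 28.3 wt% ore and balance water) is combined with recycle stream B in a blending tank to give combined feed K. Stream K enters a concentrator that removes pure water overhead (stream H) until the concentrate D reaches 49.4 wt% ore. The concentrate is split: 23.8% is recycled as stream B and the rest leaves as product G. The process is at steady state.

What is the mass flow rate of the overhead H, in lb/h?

423.7 lb/h

Overall ore balance (none leaves overhead): ore in fresh feed = ore in product, i.e. 992×0.283 = (1−0.238)·D·0.494.
D = 280.74/(0.494×0.762) = 745.79 lb/h.
Recycle B = 0.238×745.79 = 177.5 lb/h.
Combined feed K = 992 + 177.5 = 1169.5 lb/h.
Overhead H = K − D = 1169.5 − 745.79 = 423.71 lb/h.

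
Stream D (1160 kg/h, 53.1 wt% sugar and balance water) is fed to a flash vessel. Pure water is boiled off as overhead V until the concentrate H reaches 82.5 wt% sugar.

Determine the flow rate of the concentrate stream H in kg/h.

746.6 kg/h

sugar is conserved: 1160×0.531 = 615.96 kg/h all reports to the concentrate.
Concentrate = 615.96/(target fraction) = 746.62 kg/h.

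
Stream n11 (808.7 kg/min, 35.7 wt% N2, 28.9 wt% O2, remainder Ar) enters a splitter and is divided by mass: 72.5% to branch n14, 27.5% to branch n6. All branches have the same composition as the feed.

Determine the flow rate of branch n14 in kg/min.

586.3 kg/min

Branch n14 flow = 0.725×808.7 = 586.31 kg/min.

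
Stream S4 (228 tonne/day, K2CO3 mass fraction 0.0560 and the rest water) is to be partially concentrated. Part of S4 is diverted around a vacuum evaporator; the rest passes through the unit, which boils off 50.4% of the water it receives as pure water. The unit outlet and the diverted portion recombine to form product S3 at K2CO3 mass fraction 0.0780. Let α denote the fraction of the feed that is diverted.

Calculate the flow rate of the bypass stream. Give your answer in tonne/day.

92.84 tonne/day

All 228×0.056 = 12.768 tonne/day of K2CO3 reaches S3, so S3 = 12.768/0.078 = 163.69 tonne/day and vapour = 64.308 tonne/day.
The evaporator receives (1−α)·228 of feed at 0.944 water and removes 0.504 of that water:
0.504×0.944×(1−α)×228 = 64.308
(1−α) = 64.308/108.48 = 0.5928;  α = 0.4072.
Bypass flow = 0.4072×228 = 92.836 tonne/day.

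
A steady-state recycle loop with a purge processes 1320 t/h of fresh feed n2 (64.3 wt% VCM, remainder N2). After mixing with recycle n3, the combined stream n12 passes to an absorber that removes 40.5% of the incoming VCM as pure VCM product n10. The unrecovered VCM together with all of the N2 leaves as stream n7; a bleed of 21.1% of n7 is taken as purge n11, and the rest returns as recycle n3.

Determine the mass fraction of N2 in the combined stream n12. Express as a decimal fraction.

0.5826

N2 enters only via n2 and leaves only via the purge: 1320×0.357 = 0.211×(N2 in n7), and the absorber passes all N2, so N2 in n12 = N2 in n7 = 2233.4 t/h.
VCM in n12: m_A = 1320×0.643 + (1−0.211)·(1−0.405)·m_A, so m_A = 848.76/0.5305 = 1599.8 t/h.
n12 = 1599.8 + 2233.4 = 3833.2 t/h.
N2 fraction in n12 = 2233.4/3833.2 = 0.5826.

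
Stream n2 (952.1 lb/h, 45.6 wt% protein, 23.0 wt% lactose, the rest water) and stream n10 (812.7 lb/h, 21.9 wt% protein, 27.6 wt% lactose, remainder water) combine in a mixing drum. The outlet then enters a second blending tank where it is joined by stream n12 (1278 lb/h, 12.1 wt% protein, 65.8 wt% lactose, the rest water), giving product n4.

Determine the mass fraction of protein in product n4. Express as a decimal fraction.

Overall, product flow = 3042.8 lb/h.
protein in = 952.1×0.456 + 812.7×0.219 + 1278×0.121 = 766.78 lb/h.
protein fraction in n4 = 0.252.

0.252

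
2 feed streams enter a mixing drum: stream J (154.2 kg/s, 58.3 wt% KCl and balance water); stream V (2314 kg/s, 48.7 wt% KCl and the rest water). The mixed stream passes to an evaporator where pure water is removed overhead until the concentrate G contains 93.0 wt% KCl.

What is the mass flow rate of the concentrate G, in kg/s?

1308 kg/s

KCl entering = 154.2×0.583 + 2314×0.487 = 1216.8 kg/s.
All KCl reports to G, so G = 1216.8/0.930 = 1308.4 kg/s.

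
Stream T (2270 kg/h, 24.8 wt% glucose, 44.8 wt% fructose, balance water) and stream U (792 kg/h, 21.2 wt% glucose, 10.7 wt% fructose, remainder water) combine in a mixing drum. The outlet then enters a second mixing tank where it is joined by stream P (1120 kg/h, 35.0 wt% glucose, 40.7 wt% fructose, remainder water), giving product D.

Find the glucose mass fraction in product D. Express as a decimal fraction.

0.2685

Overall, product flow = 4182 kg/h.
glucose in = 2270×0.248 + 792×0.212 + 1120×0.350 = 1122.9 kg/h.
glucose fraction in D = 0.2685.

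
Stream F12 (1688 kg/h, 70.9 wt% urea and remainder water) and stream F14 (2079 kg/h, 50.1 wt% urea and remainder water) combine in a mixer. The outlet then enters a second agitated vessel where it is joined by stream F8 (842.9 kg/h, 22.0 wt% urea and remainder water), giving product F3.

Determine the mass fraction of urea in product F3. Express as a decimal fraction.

0.526

Overall, product flow = 4609.9 kg/h.
urea in = 1688×0.709 + 2079×0.501 + 842.9×0.220 = 2423.8 kg/h.
urea fraction in F3 = 0.526.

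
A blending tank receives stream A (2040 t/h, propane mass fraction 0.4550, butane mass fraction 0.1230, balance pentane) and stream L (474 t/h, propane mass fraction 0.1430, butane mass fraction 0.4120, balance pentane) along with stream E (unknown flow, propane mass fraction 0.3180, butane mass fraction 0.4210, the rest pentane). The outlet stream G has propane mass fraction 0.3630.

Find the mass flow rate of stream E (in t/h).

1853 t/h

Let E be the unknown flow. Total out = 2514 + E.
propane balance: 995.98 + 0.318·E = 0.363·(2514 + E)
(0.318 − 0.363)·E = 0.363×2514 − 995.98 = -83.4
E = -83.4 / -0.045 = 1853.3 t/h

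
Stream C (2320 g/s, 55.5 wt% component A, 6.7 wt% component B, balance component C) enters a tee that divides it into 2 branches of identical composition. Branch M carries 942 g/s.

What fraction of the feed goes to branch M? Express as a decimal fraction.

0.406

Fraction to M = 942/2320 = 0.4060.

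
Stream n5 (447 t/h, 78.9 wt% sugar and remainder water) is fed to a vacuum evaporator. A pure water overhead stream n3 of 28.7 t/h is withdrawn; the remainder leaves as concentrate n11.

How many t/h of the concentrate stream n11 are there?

Concentrate = 447 − 28.7 = 418.3 t/h.

418.3 t/h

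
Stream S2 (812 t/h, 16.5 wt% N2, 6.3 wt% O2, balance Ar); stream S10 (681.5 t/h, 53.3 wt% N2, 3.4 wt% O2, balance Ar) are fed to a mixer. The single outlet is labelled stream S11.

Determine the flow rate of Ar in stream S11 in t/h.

922 t/h

Ar out = Ar in = 812×0.772 + 681.5×0.433 = 921.95 t/h.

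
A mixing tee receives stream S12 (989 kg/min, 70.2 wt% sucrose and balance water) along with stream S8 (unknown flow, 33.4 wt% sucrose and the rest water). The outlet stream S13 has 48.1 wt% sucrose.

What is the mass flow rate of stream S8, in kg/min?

Let S8 be the unknown flow. Total out = 989 + S8.
sucrose balance: 694.28 + 0.334·S8 = 0.481·(989 + S8)
(0.334 − 0.481)·S8 = 0.481×989 − 694.28 = -218.57
S8 = -218.57 / -0.147 = 1486.9 kg/min

1487 kg/min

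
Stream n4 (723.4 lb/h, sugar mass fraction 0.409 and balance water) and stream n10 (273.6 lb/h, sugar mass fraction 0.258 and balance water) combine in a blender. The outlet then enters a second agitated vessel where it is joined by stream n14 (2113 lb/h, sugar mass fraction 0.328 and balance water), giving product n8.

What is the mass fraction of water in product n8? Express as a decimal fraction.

0.659

Overall, product flow = 3110 lb/h.
water in = 723.4×0.591 + 273.6×0.742 + 2113×0.672 = 2050.5 lb/h.
water fraction in n8 = 0.659.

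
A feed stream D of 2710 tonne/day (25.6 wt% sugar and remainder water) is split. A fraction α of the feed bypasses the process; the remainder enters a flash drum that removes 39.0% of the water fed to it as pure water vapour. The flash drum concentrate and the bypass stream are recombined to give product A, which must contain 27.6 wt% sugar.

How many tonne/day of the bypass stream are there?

All 2710×0.256 = 693.76 tonne/day of sugar reaches A, so A = 693.76/0.276 = 2513.6 tonne/day and vapour = 196.38 tonne/day.
The evaporator receives (1−α)·2710 of feed at 0.744 water and removes 0.390 of that water:
0.390×0.744×(1−α)×2710 = 196.38
(1−α) = 196.38/786.33 = 0.2497;  α = 0.7503.
Bypass flow = 0.7503×2710 = 2033.2 tonne/day.

2033 tonne/day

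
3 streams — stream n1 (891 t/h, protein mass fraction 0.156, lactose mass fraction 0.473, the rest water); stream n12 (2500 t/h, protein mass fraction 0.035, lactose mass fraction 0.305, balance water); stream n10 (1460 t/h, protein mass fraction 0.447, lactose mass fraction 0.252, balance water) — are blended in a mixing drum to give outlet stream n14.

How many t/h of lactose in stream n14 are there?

1552 t/h

lactose out = lactose in = 891×0.473 + 2500×0.305 + 1460×0.252 = 1551.9 t/h.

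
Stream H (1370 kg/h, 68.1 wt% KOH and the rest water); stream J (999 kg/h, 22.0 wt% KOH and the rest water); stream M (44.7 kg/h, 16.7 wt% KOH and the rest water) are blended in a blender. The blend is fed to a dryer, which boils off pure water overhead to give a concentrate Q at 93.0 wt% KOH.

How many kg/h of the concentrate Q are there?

1248 kg/h

KOH entering = 1370×0.681 + 999×0.220 + 44.7×0.167 = 1160.2 kg/h.
All KOH reports to Q, so Q = 1160.2/0.930 = 1247.5 kg/h.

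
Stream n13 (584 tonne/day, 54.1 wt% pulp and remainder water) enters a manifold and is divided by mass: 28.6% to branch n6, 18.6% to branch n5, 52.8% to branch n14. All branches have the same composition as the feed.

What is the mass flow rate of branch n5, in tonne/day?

108.6 tonne/day

Branch n5 flow = 0.186×584 = 108.62 tonne/day.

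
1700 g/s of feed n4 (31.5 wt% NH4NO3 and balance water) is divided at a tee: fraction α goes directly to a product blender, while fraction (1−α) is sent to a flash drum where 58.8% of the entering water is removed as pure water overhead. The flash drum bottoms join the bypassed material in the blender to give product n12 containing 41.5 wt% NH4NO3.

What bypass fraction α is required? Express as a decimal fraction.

All 1700×0.315 = 535.5 g/s of NH4NO3 reaches n12, so n12 = 535.5/0.415 = 1290.4 g/s and vapour = 409.64 g/s.
The evaporator receives (1−α)·1700 of feed at 0.685 water and removes 0.588 of that water:
0.588×0.685×(1−α)×1700 = 409.64
(1−α) = 409.64/684.73 = 0.5983;  α = 0.4017.

0.402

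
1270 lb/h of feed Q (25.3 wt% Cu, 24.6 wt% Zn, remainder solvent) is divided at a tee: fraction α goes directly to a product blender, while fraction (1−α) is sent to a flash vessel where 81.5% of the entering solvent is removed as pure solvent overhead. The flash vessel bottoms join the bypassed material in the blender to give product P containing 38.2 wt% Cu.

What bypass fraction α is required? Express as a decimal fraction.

0.173

All 1270×0.253 = 321.31 lb/h of Cu reaches P, so P = 321.31/0.382 = 841.13 lb/h and vapour = 428.87 lb/h.
The evaporator receives (1−α)·1270 of feed at 0.501 solvent and removes 0.815 of that solvent:
0.815×0.501×(1−α)×1270 = 428.87
(1−α) = 428.87/518.56 = 0.8270;  α = 0.1730.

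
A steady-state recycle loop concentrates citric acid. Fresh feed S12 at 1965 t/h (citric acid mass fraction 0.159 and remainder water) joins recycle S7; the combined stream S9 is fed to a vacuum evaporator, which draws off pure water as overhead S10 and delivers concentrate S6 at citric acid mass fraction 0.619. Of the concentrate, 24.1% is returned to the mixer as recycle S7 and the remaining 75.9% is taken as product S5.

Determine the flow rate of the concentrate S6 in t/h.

665 t/h

Overall citric acid balance (none leaves overhead): citric acid in fresh feed = citric acid in product, i.e. 1965×0.159 = (1−0.241)·S6·0.619.
S6 = 312.44/(0.619×0.759) = 665.01 t/h.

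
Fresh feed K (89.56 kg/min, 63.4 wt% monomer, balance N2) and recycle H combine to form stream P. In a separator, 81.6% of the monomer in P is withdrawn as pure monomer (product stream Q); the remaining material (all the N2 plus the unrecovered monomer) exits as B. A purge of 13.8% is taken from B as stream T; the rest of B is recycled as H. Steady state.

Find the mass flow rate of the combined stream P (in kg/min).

N2 enters only via K and leaves only via the purge: 89.56×0.366 = 0.138×(N2 in B), and the separator passes all N2, so N2 in P = N2 in B = 237.53 kg/min.
monomer in P: m_A = 89.56×0.634 + (1−0.138)·(1−0.816)·m_A, so m_A = 56.781/0.8414 = 67.485 kg/min.
P = 67.485 + 237.53 = 305.01 kg/min.

305 kg/min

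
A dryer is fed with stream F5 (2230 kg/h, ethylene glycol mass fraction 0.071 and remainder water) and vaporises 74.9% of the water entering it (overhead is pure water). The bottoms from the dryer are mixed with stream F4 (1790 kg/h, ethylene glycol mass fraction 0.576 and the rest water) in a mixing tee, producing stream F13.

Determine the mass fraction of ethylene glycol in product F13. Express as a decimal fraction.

Vapour removed = 0.749×0.929×2230 = 1551.7 kg/h; concentrate = 678.32 kg/h.
ethylene glycol reaching the mixer = 158.33 (from concentrate) + 1790×0.576 = 1189.4 kg/h.
Product flow = 678.32 + 1790 = 2468.3 kg/h; ethylene glycol fraction = 0.482.

0.482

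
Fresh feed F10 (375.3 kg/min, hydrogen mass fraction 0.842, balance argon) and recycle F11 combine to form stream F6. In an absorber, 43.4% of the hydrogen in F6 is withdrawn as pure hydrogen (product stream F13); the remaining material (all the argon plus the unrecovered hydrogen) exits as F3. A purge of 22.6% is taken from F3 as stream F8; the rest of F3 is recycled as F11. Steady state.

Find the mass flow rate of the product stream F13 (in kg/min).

hydrogen in F6: m_A = 375.3×0.842 + (1−0.226)·(1−0.434)·m_A, so m_A = 316/0.5619 = 562.37 kg/min.
Product F13 = 0.434×562.37 = 244.07 kg/min.

244.1 kg/min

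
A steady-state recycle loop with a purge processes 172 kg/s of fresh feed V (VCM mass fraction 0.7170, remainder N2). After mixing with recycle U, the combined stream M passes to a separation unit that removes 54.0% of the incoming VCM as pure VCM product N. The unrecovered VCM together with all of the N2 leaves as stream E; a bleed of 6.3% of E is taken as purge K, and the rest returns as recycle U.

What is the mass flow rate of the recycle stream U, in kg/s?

817.4 kg/s

N2 enters only via V and leaves only via the purge: 172×0.283 = 0.063×(N2 in E), and the separation unit passes all N2, so N2 in M = N2 in E = 772.63 kg/s.
VCM in M: m_A = 172×0.717 + (1−0.063)·(1−0.540)·m_A, so m_A = 123.32/0.5690 = 216.75 kg/s.
E = (1−0.540)×216.75 + 772.63 = 872.34 kg/s.
Recycle U = (1−0.063)×872.34 = 817.38 kg/s.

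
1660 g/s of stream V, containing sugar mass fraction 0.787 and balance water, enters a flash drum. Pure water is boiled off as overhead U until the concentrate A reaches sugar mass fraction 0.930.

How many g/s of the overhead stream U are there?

255.2 g/s

sugar is conserved: 1660×0.787 = 1306.4 g/s all reports to the concentrate.
Concentrate = 1306.4/(target fraction) = 1404.8 g/s.
Overhead = 1660 − 1404.8 = 255.25 g/s.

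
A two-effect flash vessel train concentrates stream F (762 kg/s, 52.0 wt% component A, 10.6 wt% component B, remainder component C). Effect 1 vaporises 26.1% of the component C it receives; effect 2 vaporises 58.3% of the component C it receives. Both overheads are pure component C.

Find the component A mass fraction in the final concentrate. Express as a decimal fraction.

0.7015

component C in feed = 762×0.374 = 284.99 kg/s.
After stage 1: component C left = (1−0.261)×284.99 = 210.61; stream total = 687.62 kg/s.
After stage 2: component C left = (1−0.583)×210.61 = 87.823; final concentrate = 564.83 kg/s.
component A fraction = 396.24/564.83 = 0.7015.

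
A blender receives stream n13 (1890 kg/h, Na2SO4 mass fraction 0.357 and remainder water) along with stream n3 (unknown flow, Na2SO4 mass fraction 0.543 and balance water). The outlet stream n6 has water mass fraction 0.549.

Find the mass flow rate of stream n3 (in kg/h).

Let n3 be the unknown flow. Total out = 1890 + n3.
water balance: 1215.3 + 0.457·n3 = 0.549·(1890 + n3)
(0.457 − 0.549)·n3 = 0.549×1890 − 1215.3 = -177.66
n3 = -177.66 / -0.092 = 1931.1 kg/h

1931 kg/h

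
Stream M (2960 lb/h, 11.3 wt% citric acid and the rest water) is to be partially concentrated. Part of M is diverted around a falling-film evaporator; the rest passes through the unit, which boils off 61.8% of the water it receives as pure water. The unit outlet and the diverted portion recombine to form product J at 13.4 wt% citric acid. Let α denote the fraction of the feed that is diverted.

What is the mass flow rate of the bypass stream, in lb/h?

All 2960×0.113 = 334.48 lb/h of citric acid reaches J, so J = 334.48/0.134 = 2496.1 lb/h and vapour = 463.88 lb/h.
The evaporator receives (1−α)·2960 of feed at 0.887 water and removes 0.618 of that water:
0.618×0.887×(1−α)×2960 = 463.88
(1−α) = 463.88/1622.6 = 0.2859;  α = 0.7141.
Bypass flow = 0.7141×2960 = 2113.8 lb/h.

2114 lb/h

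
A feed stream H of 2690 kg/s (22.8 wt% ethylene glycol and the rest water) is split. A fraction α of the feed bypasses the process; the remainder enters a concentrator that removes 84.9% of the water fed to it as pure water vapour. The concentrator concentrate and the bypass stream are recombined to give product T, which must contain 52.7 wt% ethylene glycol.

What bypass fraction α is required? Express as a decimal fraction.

0.134

All 2690×0.228 = 613.32 kg/s of ethylene glycol reaches T, so T = 613.32/0.527 = 1163.8 kg/s and vapour = 1526.2 kg/s.
The evaporator receives (1−α)·2690 of feed at 0.772 water and removes 0.849 of that water:
0.849×0.772×(1−α)×2690 = 1526.2
(1−α) = 1526.2/1763.1 = 0.8656;  α = 0.1344.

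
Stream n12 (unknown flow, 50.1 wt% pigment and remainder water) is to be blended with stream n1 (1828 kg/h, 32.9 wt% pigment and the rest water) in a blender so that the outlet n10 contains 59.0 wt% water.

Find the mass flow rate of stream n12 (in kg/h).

Let n12 be the unknown flow. Total out = 1828 + n12.
water balance: 1226.6 + 0.499·n12 = 0.590·(1828 + n12)
(0.499 − 0.590)·n12 = 0.590×1828 − 1226.6 = -148.07
n12 = -148.07 / -0.091 = 1627.1 kg/h

1627 kg/h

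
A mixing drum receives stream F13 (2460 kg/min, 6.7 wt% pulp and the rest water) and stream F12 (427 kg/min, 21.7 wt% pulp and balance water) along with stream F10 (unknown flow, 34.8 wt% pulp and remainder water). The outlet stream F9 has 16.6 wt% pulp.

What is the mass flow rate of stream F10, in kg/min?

Let F10 be the unknown flow. Total out = 2887 + F10.
pulp balance: 257.48 + 0.348·F10 = 0.166·(2887 + F10)
(0.348 − 0.166)·F10 = 0.166×2887 − 257.48 = 221.76
F10 = 221.76 / 0.182 = 1218.5 kg/min

1218 kg/min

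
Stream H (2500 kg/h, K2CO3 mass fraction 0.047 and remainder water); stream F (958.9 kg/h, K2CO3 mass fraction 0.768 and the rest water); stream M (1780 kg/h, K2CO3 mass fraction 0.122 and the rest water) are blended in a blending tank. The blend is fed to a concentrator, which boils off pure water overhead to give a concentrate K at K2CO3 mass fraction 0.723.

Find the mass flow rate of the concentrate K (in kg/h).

1481 kg/h

K2CO3 entering = 2500×0.047 + 958.9×0.768 + 1780×0.122 = 1071.1 kg/h.
All K2CO3 reports to K, so K = 1071.1/0.723 = 1481.5 kg/h.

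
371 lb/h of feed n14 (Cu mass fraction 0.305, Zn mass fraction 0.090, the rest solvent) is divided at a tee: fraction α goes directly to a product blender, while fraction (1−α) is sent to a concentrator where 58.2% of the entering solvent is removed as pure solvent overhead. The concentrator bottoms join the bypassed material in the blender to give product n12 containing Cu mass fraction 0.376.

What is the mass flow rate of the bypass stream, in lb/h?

All 371×0.305 = 113.16 lb/h of Cu reaches n12, so n12 = 113.16/0.376 = 300.94 lb/h and vapour = 70.056 lb/h.
The evaporator receives (1−α)·371 of feed at 0.605 solvent and removes 0.582 of that solvent:
0.582×0.605×(1−α)×371 = 70.056
(1−α) = 70.056/130.63 = 0.5363;  α = 0.4637.
Bypass flow = 0.4637×371 = 172.04 lb/h.

172 lb/h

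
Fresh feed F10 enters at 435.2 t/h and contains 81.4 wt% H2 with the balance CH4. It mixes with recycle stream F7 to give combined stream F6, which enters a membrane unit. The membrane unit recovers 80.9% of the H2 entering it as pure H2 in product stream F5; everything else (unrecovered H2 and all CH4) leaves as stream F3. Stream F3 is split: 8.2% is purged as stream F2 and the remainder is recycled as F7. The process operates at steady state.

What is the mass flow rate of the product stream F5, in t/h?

347.5 t/h

H2 in F6: m_A = 435.2×0.814 + (1−0.082)·(1−0.809)·m_A, so m_A = 354.25/0.8247 = 429.57 t/h.
Product F5 = 0.809×429.57 = 347.52 t/h.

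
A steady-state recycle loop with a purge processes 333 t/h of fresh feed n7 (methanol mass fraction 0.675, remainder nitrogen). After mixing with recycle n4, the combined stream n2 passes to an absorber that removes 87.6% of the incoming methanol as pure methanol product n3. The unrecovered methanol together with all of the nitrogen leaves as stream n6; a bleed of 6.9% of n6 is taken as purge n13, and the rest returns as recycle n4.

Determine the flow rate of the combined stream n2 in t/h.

nitrogen enters only via n7 and leaves only via the purge: 333×0.325 = 0.069×(nitrogen in n6), and the absorber passes all nitrogen, so nitrogen in n2 = nitrogen in n6 = 1568.5 t/h.
methanol in n2: m_A = 333×0.675 + (1−0.069)·(1−0.876)·m_A, so m_A = 224.78/0.8846 = 254.11 t/h.
n2 = 254.11 + 1568.5 = 1822.6 t/h.

1823 t/h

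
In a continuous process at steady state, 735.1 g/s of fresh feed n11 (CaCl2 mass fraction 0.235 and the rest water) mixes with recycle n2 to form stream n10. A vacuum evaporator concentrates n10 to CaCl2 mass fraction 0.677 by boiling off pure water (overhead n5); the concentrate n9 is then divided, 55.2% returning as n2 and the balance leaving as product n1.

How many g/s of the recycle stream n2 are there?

314.4 g/s

Overall CaCl2 balance (none leaves overhead): CaCl2 in fresh feed = CaCl2 in product, i.e. 735.1×0.235 = (1−0.552)·n9·0.677.
n9 = 172.75/(0.677×0.448) = 569.57 g/s.
Recycle n2 = 0.552×569.57 = 314.4 g/s.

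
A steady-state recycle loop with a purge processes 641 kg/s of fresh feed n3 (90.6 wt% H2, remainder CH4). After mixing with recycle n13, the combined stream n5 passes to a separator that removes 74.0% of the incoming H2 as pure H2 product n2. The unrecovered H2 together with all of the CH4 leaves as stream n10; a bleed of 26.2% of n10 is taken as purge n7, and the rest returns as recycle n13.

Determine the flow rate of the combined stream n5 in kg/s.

948.6 kg/s

CH4 enters only via n3 and leaves only via the purge: 641×0.094 = 0.262×(CH4 in n10), and the separator passes all CH4, so CH4 in n5 = CH4 in n10 = 229.98 kg/s.
H2 in n5: m_A = 641×0.906 + (1−0.262)·(1−0.740)·m_A, so m_A = 580.75/0.8081 = 718.64 kg/s.
n5 = 718.64 + 229.98 = 948.62 kg/s.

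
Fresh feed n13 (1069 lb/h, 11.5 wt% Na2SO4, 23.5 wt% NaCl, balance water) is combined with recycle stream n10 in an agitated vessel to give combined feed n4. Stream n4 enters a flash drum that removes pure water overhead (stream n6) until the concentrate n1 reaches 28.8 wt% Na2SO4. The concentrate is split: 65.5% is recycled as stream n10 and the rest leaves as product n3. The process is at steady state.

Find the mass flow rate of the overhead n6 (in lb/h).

642.1 lb/h

Overall Na2SO4 balance (none leaves overhead): Na2SO4 in fresh feed = Na2SO4 in product, i.e. 1069×0.115 = (1−0.655)·n1·0.288.
n1 = 122.94/(0.288×0.345) = 1237.3 lb/h.
Recycle n10 = 0.655×1237.3 = 810.41 lb/h.
Combined feed n4 = 1069 + 810.41 = 1879.4 lb/h.
Overhead n6 = n4 − n1 = 1879.4 − 1237.3 = 642.14 lb/h.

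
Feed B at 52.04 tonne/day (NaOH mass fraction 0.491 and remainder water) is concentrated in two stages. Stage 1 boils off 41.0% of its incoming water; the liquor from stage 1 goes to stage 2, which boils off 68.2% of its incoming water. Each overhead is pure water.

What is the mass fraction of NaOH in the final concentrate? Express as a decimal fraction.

water in feed = 52.04×0.509 = 26.488 tonne/day.
After stage 1: water left = (1−0.410)×26.488 = 15.628; stream total = 41.18 tonne/day.
After stage 2: water left = (1−0.682)×15.628 = 4.9697; final concentrate = 30.521 tonne/day.
NaOH fraction = 25.552/30.521 = 0.837.

0.837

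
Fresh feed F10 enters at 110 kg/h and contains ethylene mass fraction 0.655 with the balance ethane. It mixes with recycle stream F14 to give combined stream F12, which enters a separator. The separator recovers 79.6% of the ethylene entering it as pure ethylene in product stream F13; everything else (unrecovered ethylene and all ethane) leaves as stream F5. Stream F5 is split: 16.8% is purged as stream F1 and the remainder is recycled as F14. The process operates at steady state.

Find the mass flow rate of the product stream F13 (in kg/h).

ethylene in F12: m_A = 110×0.655 + (1−0.168)·(1−0.796)·m_A, so m_A = 72.05/0.8303 = 86.779 kg/h.
Product F13 = 0.796×86.779 = 69.076 kg/h.

69.08 kg/h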